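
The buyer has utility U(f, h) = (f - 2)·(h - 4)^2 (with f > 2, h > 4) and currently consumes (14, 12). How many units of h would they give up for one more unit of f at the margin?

MRS = 1/3

MU_f = (h−4)^2, MU_h = 2·(f−2)·(h−4).
MRS = (1/2)·(h−4)/(f−2).
At (14, 12): MRS = 1/3.
So at (14, 12) the consumer would give up 1/3 units of h for one more unit of f.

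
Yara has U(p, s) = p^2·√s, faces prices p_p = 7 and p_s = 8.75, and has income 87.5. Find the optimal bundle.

MU_p = 2·p·√s and MU_s = 0.5·p^2·s^(-0.5).
MRS = MU_p/MU_s = (4)·s/p.
Tangency: set MRS = p_p/p_s = 7/8.75 = 0.8.
So (4)·s/p = 0.8, i.e. s = 0.2·p.
Substitute into the budget 7·p + 8.75·s = 87.5: 8.75·p = 87.5, so p* = 10.
Then s* = 0.2·10 = 2.

p* = 10, s* = 2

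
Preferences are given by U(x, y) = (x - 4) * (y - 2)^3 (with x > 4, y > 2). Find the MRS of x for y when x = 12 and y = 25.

MU_x = (y−2)^3, MU_y = 3·(x−4)·(y−2)^2.
MRS = (1/3)·(y−2)/(x−4).
At (12, 25): MRS = 23/24.
So at (12, 25) the consumer would give up 23/24 units of y for one more unit of x.

MRS = 23/24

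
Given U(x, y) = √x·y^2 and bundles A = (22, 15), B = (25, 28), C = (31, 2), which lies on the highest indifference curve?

Bundle B

Evaluate utility at each bundle:
U(A) = 1055.344.
U(B) = 3920.000.
U(C) = 22.271.
Highest utility is B, so B ≻ A ≻ C.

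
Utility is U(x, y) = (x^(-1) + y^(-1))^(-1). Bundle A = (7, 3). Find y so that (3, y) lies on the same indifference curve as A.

U depends on (x, y) only through S = x^(-1) + y^(-1), so equal utility means equal S. At (7, 3): S = 10/21.
With x = 3: 3^(-1) = 1/3, so y^(-1) = 10/21 − 1/3 = 1/7.
Hence y = 1/(1/7) = 7.
Check: U(3, 7) = 2.1.

y = 7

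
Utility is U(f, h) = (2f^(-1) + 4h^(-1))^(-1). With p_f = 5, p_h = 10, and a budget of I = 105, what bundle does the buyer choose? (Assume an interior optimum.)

f* = 7, h* = 7

For CES with ρ = -1, MRS = (2/4)·(h/f)^2.
Tangency: set MRS = p_f/p_h = 5/10 = 0.5.
So (h/f)^2 = 1; taking the square root, h/f = 1, i.e. h = f.
Substitute into the budget 5·f + 10·h = 105: 15·f = 105, so f* = 7 and h* = 7.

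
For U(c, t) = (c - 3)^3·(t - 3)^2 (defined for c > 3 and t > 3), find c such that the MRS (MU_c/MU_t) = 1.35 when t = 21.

c = 23

MU_c = 3·(c−3)^2·(t−3)^2, MU_t = 2·(c−3)^3·(t−3).
MRS = (3/2)·(t−3)/(c−3).
Substitute t = 21: MRS = 27/(c − 3). Setting this equal to 1.35 gives c − 3 = 27/1.35 = 20, so c = 23.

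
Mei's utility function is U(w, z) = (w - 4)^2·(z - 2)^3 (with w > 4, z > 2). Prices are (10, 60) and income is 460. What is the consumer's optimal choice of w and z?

MU_w = 2·(w−4)·(z−2)^3, MU_z = 3·(w−4)^2·(z−2)^2.
MRS = (2/3)·(z−2)/(w−4).
Tangency: set MRS = p_w/p_z = 10/60 = 1/6.
So (2/3)·(z − 2)/(w − 4) = 1/6, i.e. (z − 2) = 0.25·(w − 4).
Rewrite the budget in excess-of-subsistence terms: 10·(w − 4) + 60·(z − 2) = 460 − 10·4 − 60·2 = 300.
Substituting, 25·(w − 4) = 300, so w − 4 = 12 and w* = 16.
Then z − 2 = 0.25·12 = 3, so z* = 5.

w* = 16, z* = 5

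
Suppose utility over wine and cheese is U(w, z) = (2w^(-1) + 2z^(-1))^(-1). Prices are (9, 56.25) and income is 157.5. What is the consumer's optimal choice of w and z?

w* = 5, z* = 2

For CES with ρ = -1, MRS = (z/w)^2.
Tangency: set MRS = p_w/p_z = 9/56.25 = 4/25.
So (z/w)^2 = 4/25; taking the square root, z/w = 0.4, i.e. z = 0.4·w.
Substitute into the budget 9·w + 56.25·z = 157.5: 31.5·w = 157.5, so w* = 5 and z* = 0.4·5 = 2.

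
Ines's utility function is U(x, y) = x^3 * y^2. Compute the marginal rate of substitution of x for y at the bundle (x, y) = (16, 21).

MRS = 63/32

MU_x = 3·x^2·y^2 and MU_y = 2·x^3·y.
MRS = MU_x/MU_y = (3/2)·y/x.
At (16, 21): MRS = 63/32.
That is, one extra unit of x is worth 63/32 units of y at the margin.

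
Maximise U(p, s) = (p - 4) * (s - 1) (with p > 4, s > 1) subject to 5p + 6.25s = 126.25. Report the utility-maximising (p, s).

MU_p = (s−1), MU_s = (p−4).
MRS = (s−1)/(p−4).
Tangency: set MRS = p_p/p_s = 5/6.25 = 0.8.
So (s − 1)/(p − 4) = 0.8, i.e. (s − 1) = 0.8·(p − 4).
Rewrite the budget in excess-of-subsistence terms: 5·(p − 4) + 6.25·(s − 1) = 126.25 − 5·4 − 6.25·1 = 100.
Substituting, 10·(p − 4) = 100, so p − 4 = 10 and p* = 14.
Then s − 1 = 0.8·10 = 8, so s* = 9.

p* = 14, s* = 9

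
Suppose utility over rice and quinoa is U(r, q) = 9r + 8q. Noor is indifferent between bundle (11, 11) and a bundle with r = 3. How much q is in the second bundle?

U(11, 11) = 187.
Set U(3, q) = 187 and solve.
9·3 + 8q = 187 ⇒ 8q = 160 ⇒ q = 20.
Check: U(3, 20) = 187.

q = 20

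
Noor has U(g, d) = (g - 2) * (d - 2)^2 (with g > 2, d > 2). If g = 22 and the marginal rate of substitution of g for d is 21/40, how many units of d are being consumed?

MU_g = (d−2)^2, MU_d = 2·(g−2)·(d−2).
MRS = (1/2)·(d−2)/(g−2).
Substitute g = 22: MRS = (d − 2)/40. Setting this equal to 21/40 gives d − 2 = (21/40)·40 = 21, so d = 23.

d = 23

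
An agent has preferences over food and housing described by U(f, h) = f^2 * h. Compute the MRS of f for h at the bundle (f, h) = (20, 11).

MRS = 1.1

MU_f = 2·f·h and MU_h = f^2.
MRS = MU_f/MU_h = (2/1)·h/f.
At (20, 11): MRS = 1.1.
The indifference curve has slope −1.1 at this bundle.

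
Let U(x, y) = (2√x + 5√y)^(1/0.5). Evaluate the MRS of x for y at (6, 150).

For CES with ρ = 0.5, MRS = (2/5)·√(y/x).
At (6, 150): MRS = 2.
So at (6, 150) the consumer would give up 2 units of y for one more unit of x.

MRS = 2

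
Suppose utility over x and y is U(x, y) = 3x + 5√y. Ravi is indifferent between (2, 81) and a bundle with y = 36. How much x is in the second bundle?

U(2, 81) = 51.
Set U(x, 36) = 51 and solve.
With y = 36: √36 = 6, so 3x = 51 − 5·6 = 21 and x = 7.
Check: U(7, 36) = 51.

x = 7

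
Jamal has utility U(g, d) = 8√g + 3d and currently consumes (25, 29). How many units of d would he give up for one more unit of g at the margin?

MRS = 4/15

MU_g = 8/(2√g), MU_d = 3.
MRS = 8/(2√g) ÷ 3.
At (25, 29): MRS = 4/15.
The indifference curve has slope −4/15 at this bundle.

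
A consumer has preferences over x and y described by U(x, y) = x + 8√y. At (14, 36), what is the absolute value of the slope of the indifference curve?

MRS = 1.5

MU_x = 1, MU_y = 8/(2√y).
MRS = 1 ÷ (8/(2√y)).
At (14, 36): MRS = 1.5.
The indifference curve has slope −1.5 at this bundle.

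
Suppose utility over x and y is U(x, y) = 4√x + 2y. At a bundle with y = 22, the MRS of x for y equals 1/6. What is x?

x = 36

MU_x = 4/(2√x), MU_y = 2.
MRS = 4/(2√x) ÷ 2.
MRS depends only on x: 1/√x = 1/6 ⇒ √x = 1/(1/6) = 6 ⇒ x = 36.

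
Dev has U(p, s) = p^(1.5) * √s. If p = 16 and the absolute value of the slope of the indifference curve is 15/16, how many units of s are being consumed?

s = 5

MU_p = 1.5·√p·√s and MU_s = 0.5·p^(1.5)·s^(-0.5).
MRS = MU_p/MU_s = (3)·s/p.
Substitute p = 16: MRS = s/(16/3). Setting s/(16/3) = 15/16 gives s = (15/16)·(16/3) = 5.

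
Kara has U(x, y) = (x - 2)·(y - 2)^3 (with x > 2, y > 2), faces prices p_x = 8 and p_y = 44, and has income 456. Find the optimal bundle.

x* = 13, y* = 8

MU_x = (y−2)^3, MU_y = 3·(x−2)·(y−2)^2.
MRS = (1/3)·(y−2)/(x−2).
Tangency: set MRS = p_x/p_y = 8/44 = 2/11.
So (1/3)·(y − 2)/(x − 2) = 2/11, i.e. (y − 2) = (6/11)·(x − 2).
Rewrite the budget in excess-of-subsistence terms: 8·(x − 2) + 44·(y − 2) = 456 − 8·2 − 44·2 = 352.
Substituting, 32·(x − 2) = 352, so x − 2 = 11 and x* = 13.
Then y − 2 = (6/11)·11 = 6, so y* = 8.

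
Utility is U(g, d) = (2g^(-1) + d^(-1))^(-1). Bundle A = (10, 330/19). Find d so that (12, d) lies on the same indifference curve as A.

d = 11

U depends on (g, d) only through S = 2g^(-1) + d^(-1), so equal utility means equal S. At (10, 330/19): S = 17/66.
With g = 12: 2·12^(-1) = 1/6, so d^(-1) = 17/66 − 1/6 = 1/11.
Hence d = 1/(1/11) = 11.
Check: U(12, 11) = 3.8824.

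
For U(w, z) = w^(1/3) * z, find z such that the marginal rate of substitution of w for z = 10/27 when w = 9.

z = 10

MU_w = 1/3·w^(-2/3)·z and MU_z = w^(1/3).
MRS = MU_w/MU_z = (1/3)·z/w.
Substitute w = 9: MRS = z/27. Setting z/27 = 10/27 gives z = (10/27)·27 = 10.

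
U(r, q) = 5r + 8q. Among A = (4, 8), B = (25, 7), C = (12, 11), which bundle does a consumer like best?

Evaluate utility at each bundle:
U(A) = 84.
U(B) = 181.
U(C) = 148.
Highest utility is B, so B ≻ C ≻ A.

Bundle B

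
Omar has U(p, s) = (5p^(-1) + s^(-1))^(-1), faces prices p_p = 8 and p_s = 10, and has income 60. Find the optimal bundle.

For CES with ρ = -1, MRS = (5/1)·(s/p)^2.
Tangency: set MRS = p_p/p_s = 8/10 = 0.8.
So (s/p)^2 = 4/25; taking the square root, s/p = 0.4, i.e. s = 0.4·p.
Substitute into the budget 8·p + 10·s = 60: 12·p = 60, so p* = 5 and s* = 0.4·5 = 2.

p* = 5, s* = 2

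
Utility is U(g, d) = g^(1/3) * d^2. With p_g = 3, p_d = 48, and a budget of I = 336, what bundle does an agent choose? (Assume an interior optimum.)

g* = 16, d* = 6

MU_g = 1/3·g^(-2/3)·d^2 and MU_d = 2·g^(1/3)·d.
MRS = MU_g/MU_d = (1/6)·d/g.
Tangency: set MRS = p_g/p_d = 3/48 = 1/16.
So (1/6)·d/g = 1/16, i.e. d = 0.375·g.
Substitute into the budget 3·g + 48·d = 336: 21·g = 336, so g* = 16.
Then d* = 0.375·16 = 6.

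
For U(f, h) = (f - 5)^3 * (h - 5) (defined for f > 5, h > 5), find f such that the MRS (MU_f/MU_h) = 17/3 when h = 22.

MU_f = 3·(f−5)^2·(h−5), MU_h = (f−5)^3.
MRS = (3/1)·(h−5)/(f−5).
Substitute h = 22: MRS = 51/(f − 5). Setting this equal to 17/3 gives f − 5 = 51/(17/3) = 9, so f = 14.

f = 14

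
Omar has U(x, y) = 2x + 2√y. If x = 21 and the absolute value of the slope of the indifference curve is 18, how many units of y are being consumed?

MU_x = 2, MU_y = 2/(2√y).
MRS = 2 ÷ (2/(2√y)).
MRS depends only on y: 2·√y = 18 ⇒ √y = 18/2 = 9 ⇒ y = 81.

y = 81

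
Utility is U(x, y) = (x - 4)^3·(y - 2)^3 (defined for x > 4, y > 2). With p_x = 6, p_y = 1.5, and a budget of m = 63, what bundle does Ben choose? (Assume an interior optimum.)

MU_x = 3·(x−4)^2·(y−2)^3, MU_y = 3·(x−4)^3·(y−2)^2.
MRS = (y−2)/(x−4).
Tangency: set MRS = p_x/p_y = 6/1.5 = 4.
So (y − 2)/(x − 4) = 4, i.e. (y − 2) = 4·(x − 4).
Rewrite the budget in excess-of-subsistence terms: 6·(x − 4) + 1.5·(y − 2) = 63 − 6·4 − 1.5·2 = 36.
Substituting, 12·(x − 4) = 36, so x − 4 = 3 and x* = 7.
Then y − 2 = 4·3 = 12, so y* = 14.

x* = 7, y* = 14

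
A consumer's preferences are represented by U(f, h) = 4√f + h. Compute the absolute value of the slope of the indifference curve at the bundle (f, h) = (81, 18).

MRS = 2/9

MU_f = 4/(2√f), MU_h = 1.
MRS = 4/(2√f) ÷ 1.
At (81, 18): MRS = 2/9.
That is, one extra unit of f is worth 2/9 units of h at the margin.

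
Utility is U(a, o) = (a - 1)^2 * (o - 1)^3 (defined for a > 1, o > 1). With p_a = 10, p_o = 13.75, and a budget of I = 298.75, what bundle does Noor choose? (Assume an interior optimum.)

MU_a = 2·(a−1)·(o−1)^3, MU_o = 3·(a−1)^2·(o−1)^2.
MRS = (2/3)·(o−1)/(a−1).
Tangency: set MRS = p_a/p_o = 10/13.75 = 8/11.
So (2/3)·(o − 1)/(a − 1) = 8/11, i.e. (o − 1) = (12/11)·(a − 1).
Rewrite the budget in excess-of-subsistence terms: 10·(a − 1) + 13.75·(o − 1) = 298.75 − 10·1 − 13.75·1 = 275.
Substituting, 25·(a − 1) = 275, so a − 1 = 11 and a* = 12.
Then o − 1 = (12/11)·11 = 12, so o* = 13.

a* = 12, o* = 13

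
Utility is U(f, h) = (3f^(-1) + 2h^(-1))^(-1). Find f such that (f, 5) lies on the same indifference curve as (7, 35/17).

f = 3

U depends on (f, h) only through S = 3f^(-1) + 2h^(-1), so equal utility means equal S. At (7, 35/17): S = 1.4.
With h = 5: 2·5^(-1) = 0.4, so 3f^(-1) = 1.4 − 0.4 = 1, i.e. f^(-1) = 1/3.
Hence f = 1/(1/3) = 3.
Check: U(3, 5) = 0.7143.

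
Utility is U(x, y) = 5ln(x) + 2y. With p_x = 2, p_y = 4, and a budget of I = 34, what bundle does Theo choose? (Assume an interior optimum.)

MU_x = 5/x, MU_y = 2.
MRS = 5/x ÷ 2.
Tangency: set MRS = p_x/p_y = 2/4 = 0.5.
MRS depends only on x: 2.5/x = 0.5 ⇒ x* = 2.5/0.5 = 5.
From the budget, 4·y = 34 − 2·5 = 24, so y* = 6.

x* = 5, y* = 6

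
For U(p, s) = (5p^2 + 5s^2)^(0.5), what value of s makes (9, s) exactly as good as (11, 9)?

s = 11

U depends on (p, s) only through S = 5p^2 + 5s^2, so equal utility means equal S. At (11, 9): S = 1010.
With p = 9: 5·9^2 = 405, so 5s^2 = 1010 − 405 = 605, i.e. s^2 = 121.
Hence s = √121 = 11.
Check: U(9, 11) = 31.7805.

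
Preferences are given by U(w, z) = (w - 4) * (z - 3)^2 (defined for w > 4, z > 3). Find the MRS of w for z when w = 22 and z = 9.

MU_w = (z−3)^2, MU_z = 2·(w−4)·(z−3).
MRS = (1/2)·(z−3)/(w−4).
At (22, 9): MRS = 1/6.
So at (22, 9) the consumer would give up 1/6 units of z for one more unit of w.

MRS = 1/6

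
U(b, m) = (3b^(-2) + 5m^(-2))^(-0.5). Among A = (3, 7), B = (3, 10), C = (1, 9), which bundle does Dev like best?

Bundle B

Evaluate utility at each bundle:
U(A) = 1.516.
U(B) = 1.615.
U(C) = 0.572.
Highest utility is B, so B ≻ A ≻ C.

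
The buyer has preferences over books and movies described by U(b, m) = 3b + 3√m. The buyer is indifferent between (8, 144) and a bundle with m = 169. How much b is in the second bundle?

b = 7

U(8, 144) = 60.
Set U(b, 169) = 60 and solve.
With m = 169: √169 = 13, so 3b = 60 − 3·13 = 21 and b = 7.
Check: U(7, 169) = 60.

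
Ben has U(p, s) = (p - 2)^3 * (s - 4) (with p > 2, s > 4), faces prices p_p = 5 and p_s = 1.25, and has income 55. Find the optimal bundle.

MU_p = 3·(p−2)^2·(s−4), MU_s = (p−2)^3.
MRS = (3/1)·(s−4)/(p−2).
Tangency: set MRS = p_p/p_s = 5/1.25 = 4.
So (3/1)·(s − 4)/(p − 2) = 4, i.e. (s − 4) = (4/3)·(p − 2).
Rewrite the budget in excess-of-subsistence terms: 5·(p − 2) + 1.25·(s − 4) = 55 − 5·2 − 1.25·4 = 40.
Substituting, (20/3)·(p − 2) = 40, so p − 2 = 6 and p* = 8.
Then s − 4 = (4/3)·6 = 8, so s* = 12.

p* = 8, s* = 12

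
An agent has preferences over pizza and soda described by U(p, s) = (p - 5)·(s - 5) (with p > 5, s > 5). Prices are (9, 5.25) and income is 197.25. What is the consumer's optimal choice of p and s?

p* = 12, s* = 17

MU_p = (s−5), MU_s = (p−5).
MRS = (s−5)/(p−5).
Tangency: set MRS = p_p/p_s = 9/5.25 = 12/7.
So (s − 5)/(p − 5) = 12/7, i.e. (s − 5) = (12/7)·(p − 5).
Rewrite the budget in excess-of-subsistence terms: 9·(p − 5) + 5.25·(s − 5) = 197.25 − 9·5 − 5.25·5 = 126.
Substituting, 18·(p − 5) = 126, so p − 5 = 7 and p* = 12.
Then s − 5 = (12/7)·7 = 12, so s* = 17.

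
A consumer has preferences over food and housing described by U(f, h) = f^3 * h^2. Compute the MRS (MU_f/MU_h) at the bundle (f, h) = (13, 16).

MU_f = 3·f^2·h^2 and MU_h = 2·f^3·h.
MRS = MU_f/MU_h = (3/2)·h/f.
At (13, 16): MRS = 24/13.
So at (13, 16) the consumer would give up 24/13 units of h for one more unit of f.

MRS = 24/13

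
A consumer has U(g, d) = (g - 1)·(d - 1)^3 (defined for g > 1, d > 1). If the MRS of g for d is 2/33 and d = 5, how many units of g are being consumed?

g = 23

MU_g = (d−1)^3, MU_d = 3·(g−1)·(d−1)^2.
MRS = (1/3)·(d−1)/(g−1).
Substitute d = 5: MRS = (4/3)/(g − 1). Setting this equal to 2/33 gives g − 1 = (4/3)/(2/33) = 22, so g = 23.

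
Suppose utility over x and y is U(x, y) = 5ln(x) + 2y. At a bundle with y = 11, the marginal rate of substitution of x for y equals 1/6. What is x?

MU_x = 5/x, MU_y = 2.
MRS = 5/x ÷ 2.
MRS depends only on x: 2.5/x = 1/6 ⇒ x = 2.5/(1/6) = 15.

x = 15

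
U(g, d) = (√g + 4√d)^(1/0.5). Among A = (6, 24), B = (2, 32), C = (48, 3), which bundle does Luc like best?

Bundle B

Evaluate utility at each bundle:
U(A) = 486.000.
U(B) = 578.000.
U(C) = 192.000.
Highest utility is B, so B ≻ A ≻ C.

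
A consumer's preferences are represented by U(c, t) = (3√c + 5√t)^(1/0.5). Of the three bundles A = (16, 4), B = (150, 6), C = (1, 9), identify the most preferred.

Bundle B

Evaluate utility at each bundle:
U(A) = 484.000.
U(B) = 2400.000.
U(C) = 324.000.
Highest utility is B, so B ≻ A ≻ C.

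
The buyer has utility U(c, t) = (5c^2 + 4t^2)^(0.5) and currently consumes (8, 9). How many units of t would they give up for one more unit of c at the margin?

MRS = 10/9

For CES with ρ = 2, MRS = (5/4)·(t/c)^(-1).
At (8, 9): MRS = 10/9.
The indifference curve has slope −10/9 at this bundle.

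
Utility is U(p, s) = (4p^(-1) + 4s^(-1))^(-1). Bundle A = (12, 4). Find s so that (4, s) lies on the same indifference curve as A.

U depends on (p, s) only through S = 4p^(-1) + 4s^(-1), so equal utility means equal S. At (12, 4): S = 4/3.
With p = 4: 4·4^(-1) = 1, so 4s^(-1) = 4/3 − 1 = 1/3, i.e. s^(-1) = 1/12.
Hence s = 1/(1/12) = 12.
Check: U(4, 12) = 0.75.

s = 12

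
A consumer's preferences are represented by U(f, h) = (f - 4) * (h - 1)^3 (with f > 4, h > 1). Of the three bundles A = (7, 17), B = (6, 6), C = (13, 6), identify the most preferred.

Evaluate utility at each bundle:
U(A) = 12288.
U(B) = 250.
U(C) = 1125.
Highest utility is A, so A ≻ C ≻ B.

Bundle A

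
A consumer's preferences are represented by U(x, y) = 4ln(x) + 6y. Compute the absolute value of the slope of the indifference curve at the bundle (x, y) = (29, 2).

MRS = 2/87

MU_x = 4/x, MU_y = 6.
MRS = 4/x ÷ 6.
At (29, 2): MRS = 2/87.
That is, one extra unit of x is worth 2/87 units of y at the margin.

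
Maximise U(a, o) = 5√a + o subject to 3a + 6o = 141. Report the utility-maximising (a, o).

MU_a = 5/(2√a), MU_o = 1.
MRS = 5/(2√a) ÷ 1.
Tangency: set MRS = p_a/p_o = 3/6 = 0.5.
MRS depends only on a: 2.5/√a = 0.5 ⇒ √a = 2.5/0.5 = 5 ⇒ a* = 25.
From the budget, 6·o = 141 − 3·25 = 66, so o* = 11.

a* = 25, o* = 11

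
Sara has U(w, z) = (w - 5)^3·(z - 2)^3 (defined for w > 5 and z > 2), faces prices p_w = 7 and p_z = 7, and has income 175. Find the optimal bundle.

MU_w = 3·(w−5)^2·(z−2)^3, MU_z = 3·(w−5)^3·(z−2)^2.
MRS = (z−2)/(w−5).
Tangency: set MRS = p_w/p_z = 7/7 = 1.
So (z − 2)/(w − 5) = 1, i.e. (z − 2) = (w − 5).
Rewrite the budget in excess-of-subsistence terms: 7·(w − 5) + 7·(z − 2) = 175 − 7·5 − 7·2 = 126.
Substituting, 14·(w − 5) = 126, so w − 5 = 9 and w* = 14.
Then z − 2 = 9, so z* = 11.

w* = 14, z* = 11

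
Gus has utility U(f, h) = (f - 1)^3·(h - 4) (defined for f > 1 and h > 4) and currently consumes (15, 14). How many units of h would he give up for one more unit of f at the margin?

MU_f = 3·(f−1)^2·(h−4), MU_h = (f−1)^3.
MRS = (3/1)·(h−4)/(f−1).
At (15, 14): MRS = 15/7.
That is, one extra unit of f is worth 15/7 units of h at the margin.

MRS = 15/7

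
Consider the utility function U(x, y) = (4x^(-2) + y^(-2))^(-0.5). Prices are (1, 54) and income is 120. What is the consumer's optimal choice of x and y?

For CES with ρ = -2, MRS = (4/1)·(y/x)^3.
Tangency: set MRS = p_x/p_y = 1/54.
So (y/x)^3 = 1/216; taking the cube root, y/x = 1/6, i.e. y = (1/6)·x.
Substitute into the budget 1·x + 54·y = 120: 10·x = 120, so x* = 12 and y* = (1/6)·12 = 2.

x* = 12, y* = 2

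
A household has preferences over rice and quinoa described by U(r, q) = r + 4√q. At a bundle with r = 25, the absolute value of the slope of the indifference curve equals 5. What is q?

MU_r = 1, MU_q = 4/(2√q).
MRS = 1 ÷ (4/(2√q)).
MRS depends only on q: 0.5·√q = 5 ⇒ √q = 5/0.5 = 10 ⇒ q = 100.

q = 100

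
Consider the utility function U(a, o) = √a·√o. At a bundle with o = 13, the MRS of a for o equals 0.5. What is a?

a = 26

MU_a = 0.5·a^(-0.5)·√o and MU_o = 0.5·√a·o^(-0.5).
MRS = MU_a/MU_o = o/a.
Substitute o = 13: MRS = 13/a. Setting 13/a = 0.5 gives a = 13/0.5 = 26.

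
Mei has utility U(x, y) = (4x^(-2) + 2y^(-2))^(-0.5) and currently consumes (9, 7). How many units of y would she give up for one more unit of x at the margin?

MRS = 686/729

For CES with ρ = -2, MRS = (4/2)·(y/x)^3.
At (9, 7): MRS = 686/729.
The indifference curve has slope −686/729 at this bundle.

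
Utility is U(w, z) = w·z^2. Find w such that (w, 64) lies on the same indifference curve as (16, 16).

w = 1

U(16, 16) = 4096.
Set U(w, 64) = 4096 and solve.
With z = 64: 64^2 = 4096, so w = 4096/4096 = 1.
Check: U(1, 64) = 4096.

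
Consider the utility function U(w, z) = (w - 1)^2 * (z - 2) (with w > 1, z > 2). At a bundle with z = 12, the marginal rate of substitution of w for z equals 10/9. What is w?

MU_w = 2·(w−1)·(z−2), MU_z = (w−1)^2.
MRS = (2/1)·(z−2)/(w−1).
Substitute z = 12: MRS = 20/(w − 1). Setting this equal to 10/9 gives w − 1 = 20/(10/9) = 18, so w = 19.

w = 19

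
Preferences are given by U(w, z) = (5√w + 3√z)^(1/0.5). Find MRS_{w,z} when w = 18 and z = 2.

For CES with ρ = 0.5, MRS = (5/3)·√(z/w).
At (18, 2): MRS = 5/9.
So at (18, 2) the consumer would give up 5/9 units of z for one more unit of w.

MRS = 5/9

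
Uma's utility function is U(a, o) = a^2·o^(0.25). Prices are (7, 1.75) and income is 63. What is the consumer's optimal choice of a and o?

MU_a = 2·a·o^(0.25) and MU_o = 0.25·a^2·o^(-0.75).
MRS = MU_a/MU_o = (8)·o/a.
Tangency: set MRS = p_a/p_o = 7/1.75 = 4.
So (8)·o/a = 4, i.e. o = 0.5·a.
Substitute into the budget 7·a + 1.75·o = 63: 7.875·a = 63, so a* = 8.
Then o* = 0.5·8 = 4.

a* = 8, o* = 4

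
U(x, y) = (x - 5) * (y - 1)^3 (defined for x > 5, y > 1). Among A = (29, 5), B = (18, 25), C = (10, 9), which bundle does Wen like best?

Bundle B

Evaluate utility at each bundle:
U(A) = 1536.
U(B) = 179712.
U(C) = 2560.
Highest utility is B, so B ≻ C ≻ A.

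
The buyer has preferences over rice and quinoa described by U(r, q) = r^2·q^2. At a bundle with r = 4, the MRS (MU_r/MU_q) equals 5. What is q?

q = 20

MU_r = 2·r·q^2 and MU_q = 2·r^2·q.
MRS = MU_r/MU_q = q/r.
Substitute r = 4: MRS = q/4. Setting q/4 = 5 gives q = 5·4 = 20.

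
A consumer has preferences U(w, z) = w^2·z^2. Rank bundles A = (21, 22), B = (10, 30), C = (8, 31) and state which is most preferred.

Bundle A

Evaluate utility at each bundle:
U(A) = 213444.
U(B) = 90000.
U(C) = 61504.
Highest utility is A, so A ≻ B ≻ C.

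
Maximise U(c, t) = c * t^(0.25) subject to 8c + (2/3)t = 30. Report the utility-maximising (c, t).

MU_c = t^(0.25) and MU_t = 0.25·c·t^(-0.75).
MRS = MU_c/MU_t = (4)·t/c.
Tangency: set MRS = p_c/p_t = 8/(2/3) = 12.
So (4)·t/c = 12, i.e. t = 3·c.
Substitute into the budget 8·c + (2/3)·t = 30: 10·c = 30, so c* = 3.
Then t* = 3·3 = 9.

c* = 3, t* = 9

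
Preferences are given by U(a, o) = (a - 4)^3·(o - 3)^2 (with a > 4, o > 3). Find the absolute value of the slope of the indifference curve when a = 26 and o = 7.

MU_a = 3·(a−4)^2·(o−3)^2, MU_o = 2·(a−4)^3·(o−3).
MRS = (3/2)·(o−3)/(a−4).
At (26, 7): MRS = 3/11.
So at (26, 7) the consumer would give up 3/11 units of o for one more unit of a.

MRS = 3/11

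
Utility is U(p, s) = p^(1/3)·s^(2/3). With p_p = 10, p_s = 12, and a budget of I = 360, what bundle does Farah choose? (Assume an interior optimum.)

p* = 12, s* = 20

MU_p = 1/3·p^(-2/3)·s^(2/3) and MU_s = 2/3·p^(1/3)·s^(-1/3).
MRS = MU_p/MU_s = (0.5)·s/p.
Tangency: set MRS = p_p/p_s = 10/12 = 5/6.
So (0.5)·s/p = 5/6, i.e. s = (5/3)·p.
Substitute into the budget 10·p + 12·s = 360: 30·p = 360, so p* = 12.
Then s* = (5/3)·12 = 20.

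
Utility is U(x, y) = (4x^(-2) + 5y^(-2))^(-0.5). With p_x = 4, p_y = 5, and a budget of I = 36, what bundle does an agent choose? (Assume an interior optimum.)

x* = 4, y* = 4

For CES with ρ = -2, MRS = (4/5)·(y/x)^3.
Tangency: set MRS = p_x/p_y = 4/5 = 0.8.
So (y/x)^3 = 1; taking the cube root, y/x = 1, i.e. y = x.
Substitute into the budget 4·x + 5·y = 36: 9·x = 36, so x* = 4 and y* = 4.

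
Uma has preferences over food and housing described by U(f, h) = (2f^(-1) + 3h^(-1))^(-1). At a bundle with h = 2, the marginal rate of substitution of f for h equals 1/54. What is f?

For CES with ρ = -1, MRS = (2/3)·(h/f)^2.
Setting (2/3)·(2/f)^2 = 1/54 gives (2/f)^2 = 1/36, so 2/f = 1/6 and f = 12.

f = 12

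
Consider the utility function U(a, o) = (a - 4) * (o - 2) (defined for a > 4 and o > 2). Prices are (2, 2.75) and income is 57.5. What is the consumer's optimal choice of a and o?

MU_a = (o−2), MU_o = (a−4).
MRS = (o−2)/(a−4).
Tangency: set MRS = p_a/p_o = 2/2.75 = 8/11.
So (o − 2)/(a − 4) = 8/11, i.e. (o − 2) = (8/11)·(a − 4).
Rewrite the budget in excess-of-subsistence terms: 2·(a − 4) + 2.75·(o − 2) = 57.5 − 2·4 − 2.75·2 = 44.
Substituting, 4·(a − 4) = 44, so a − 4 = 11 and a* = 15.
Then o − 2 = (8/11)·11 = 8, so o* = 10.

a* = 15, o* = 10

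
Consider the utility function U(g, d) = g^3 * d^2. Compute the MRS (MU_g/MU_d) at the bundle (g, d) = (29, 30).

MU_g = 3·g^2·d^2 and MU_d = 2·g^3·d.
MRS = MU_g/MU_d = (3/2)·d/g.
At (29, 30): MRS = 45/29.
The indifference curve has slope −45/29 at this bundle.

MRS = 45/29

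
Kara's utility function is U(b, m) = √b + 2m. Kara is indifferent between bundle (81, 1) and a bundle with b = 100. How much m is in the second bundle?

U(81, 1) = 11.
Set U(100, m) = 11 and solve.
With b = 100: √100 = 10, so 2m = 11 − 10 = 1 and m = 0.5.
Check: U(100, 0.5) = 11.

m = 0.5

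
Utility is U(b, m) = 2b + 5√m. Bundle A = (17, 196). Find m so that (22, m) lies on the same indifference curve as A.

m = 144

U(17, 196) = 104.
Set U(22, m) = 104 and solve.
With b = 22: 5√m = 104 − 2·22 = 60, so √m = 12 and m = 144.
Check: U(22, 144) = 104.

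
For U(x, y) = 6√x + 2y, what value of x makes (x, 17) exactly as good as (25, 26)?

U(25, 26) = 82.
Set U(x, 17) = 82 and solve.
With y = 17: 6√x = 82 − 2·17 = 48, so √x = 8 and x = 64.
Check: U(64, 17) = 82.

x = 64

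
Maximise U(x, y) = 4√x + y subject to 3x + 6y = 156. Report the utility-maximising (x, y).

MU_x = 4/(2√x), MU_y = 1.
MRS = 4/(2√x) ÷ 1.
Tangency: set MRS = p_x/p_y = 3/6 = 0.5.
MRS depends only on x: 2/√x = 0.5 ⇒ √x = 2/0.5 = 4 ⇒ x* = 16.
From the budget, 6·y = 156 − 3·16 = 108, so y* = 18.

x* = 16, y* = 18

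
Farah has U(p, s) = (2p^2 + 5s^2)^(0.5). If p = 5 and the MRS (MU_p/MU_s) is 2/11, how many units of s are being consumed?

For CES with ρ = 2, MRS = (2/5)·(s/p)^(-1).
Setting (2/5)·(s/5)^(-1) = 2/11 gives (s/5)^(-1) = 5/11, so s/5 = 2.2 and s = 11.

s = 11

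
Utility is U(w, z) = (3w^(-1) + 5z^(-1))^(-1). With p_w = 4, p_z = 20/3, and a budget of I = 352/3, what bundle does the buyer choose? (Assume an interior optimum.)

w* = 11, z* = 11

For CES with ρ = -1, MRS = (3/5)·(z/w)^2.
Tangency: set MRS = p_w/p_z = 4/(20/3) = 0.6.
So (z/w)^2 = 1; taking the square root, z/w = 1, i.e. z = w.
Substitute into the budget 4·w + (20/3)·z = 352/3: (32/3)·w = 352/3, so w* = 11 and z* = 11.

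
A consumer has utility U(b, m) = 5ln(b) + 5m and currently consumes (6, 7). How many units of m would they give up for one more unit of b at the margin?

MU_b = 5/b, MU_m = 5.
MRS = 5/b ÷ 5.
At (6, 7): MRS = 1/6.
That is, one extra unit of b is worth 1/6 units of m at the margin.

MRS = 1/6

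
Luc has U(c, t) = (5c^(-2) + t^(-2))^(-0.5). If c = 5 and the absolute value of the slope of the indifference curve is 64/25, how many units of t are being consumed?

t = 4

For CES with ρ = -2, MRS = (5/1)·(t/c)^3.
Setting (5/1)·(t/5)^3 = 64/25 gives (t/5)^3 = 64/125, so t/5 = 0.8 and t = 4.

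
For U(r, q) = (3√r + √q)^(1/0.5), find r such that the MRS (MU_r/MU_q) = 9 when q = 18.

r = 2

For CES with ρ = 0.5, MRS = (3/1)·√(q/r).
Setting (3/1)·√(18/r) = 9 gives √(18/r) = 3, so 18/r = 9 and r = 2.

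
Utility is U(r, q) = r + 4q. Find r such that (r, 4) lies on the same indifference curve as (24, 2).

r = 16

U(24, 2) = 32.
Set U(r, 4) = 32 and solve.
r + 4·4 = 32 ⇒ r = 16 ⇒ r = 16.
Check: U(16, 4) = 32.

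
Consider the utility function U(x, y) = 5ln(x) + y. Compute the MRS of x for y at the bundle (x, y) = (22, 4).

MRS = 5/22

MU_x = 5/x, MU_y = 1.
MRS = 5/x ÷ 1.
At (22, 4): MRS = 5/22.
The indifference curve has slope −5/22 at this bundle.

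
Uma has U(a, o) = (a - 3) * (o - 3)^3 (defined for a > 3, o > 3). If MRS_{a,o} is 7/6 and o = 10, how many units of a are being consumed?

MU_a = (o−3)^3, MU_o = 3·(a−3)·(o−3)^2.
MRS = (1/3)·(o−3)/(a−3).
Substitute o = 10: MRS = (7/3)/(a − 3). Setting this equal to 7/6 gives a − 3 = (7/3)/(7/6) = 2, so a = 5.

a = 5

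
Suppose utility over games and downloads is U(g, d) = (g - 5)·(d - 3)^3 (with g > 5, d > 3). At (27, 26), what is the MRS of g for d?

MRS = 23/66

MU_g = (d−3)^3, MU_d = 3·(g−5)·(d−3)^2.
MRS = (1/3)·(d−3)/(g−5).
At (27, 26): MRS = 23/66.
So at (27, 26) the consumer would give up 23/66 units of d for one more unit of g.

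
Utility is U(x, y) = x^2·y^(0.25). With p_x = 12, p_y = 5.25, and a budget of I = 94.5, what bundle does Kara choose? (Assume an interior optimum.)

x* = 7, y* = 2

MU_x = 2·x·y^(0.25) and MU_y = 0.25·x^2·y^(-0.75).
MRS = MU_x/MU_y = (8)·y/x.
Tangency: set MRS = p_x/p_y = 12/5.25 = 16/7.
So (8)·y/x = 16/7, i.e. y = (2/7)·x.
Substitute into the budget 12·x + 5.25·y = 94.5: 13.5·x = 94.5, so x* = 7.
Then y* = (2/7)·7 = 2.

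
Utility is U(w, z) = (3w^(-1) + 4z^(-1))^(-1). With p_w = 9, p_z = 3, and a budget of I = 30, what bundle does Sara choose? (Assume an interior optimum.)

w* = 2, z* = 4

For CES with ρ = -1, MRS = (3/4)·(z/w)^2.
Tangency: set MRS = p_w/p_z = 9/3 = 3.
So (z/w)^2 = 4; taking the square root, z/w = 2, i.e. z = 2·w.
Substitute into the budget 9·w + 3·z = 30: 15·w = 30, so w* = 2 and z* = 2·2 = 4.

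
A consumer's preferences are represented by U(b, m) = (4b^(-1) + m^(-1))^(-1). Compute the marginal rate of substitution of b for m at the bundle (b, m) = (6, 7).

For CES with ρ = -1, MRS = (4/1)·(m/b)^2.
At (6, 7): MRS = 49/9.
So at (6, 7) the consumer would give up 49/9 units of m for one more unit of b.

MRS = 49/9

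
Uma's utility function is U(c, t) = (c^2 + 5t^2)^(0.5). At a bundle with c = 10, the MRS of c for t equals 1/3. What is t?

t = 6

For CES with ρ = 2, MRS = (1/5)·(t/c)^(-1).
Setting (1/5)·(t/10)^(-1) = 1/3 gives (t/10)^(-1) = 5/3, so t/10 = 0.6 and t = 6.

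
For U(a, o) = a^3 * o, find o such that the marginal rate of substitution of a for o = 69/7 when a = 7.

o = 23

MU_a = 3·a^2·o and MU_o = a^3.
MRS = MU_a/MU_o = (3/1)·o/a.
Substitute a = 7: MRS = o/(7/3). Setting o/(7/3) = 69/7 gives o = (69/7)·(7/3) = 23.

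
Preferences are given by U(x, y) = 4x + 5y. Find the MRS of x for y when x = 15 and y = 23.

MRS = 0.8

MU_x = 4, MU_y = 5, so MRS = 4/5 = 0.8 at every bundle.
At (15, 23): MRS = 0.8.
The indifference curve has slope −0.8 at this bundle.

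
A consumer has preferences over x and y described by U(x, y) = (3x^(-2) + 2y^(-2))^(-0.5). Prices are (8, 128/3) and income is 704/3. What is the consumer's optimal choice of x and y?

x* = 8, y* = 4

For CES with ρ = -2, MRS = (3/2)·(y/x)^3.
Tangency: set MRS = p_x/p_y = 8/(128/3) = 3/16.
So (y/x)^3 = 0.125; taking the cube root, y/x = 0.5, i.e. y = 0.5·x.
Substitute into the budget 8·x + (128/3)·y = 704/3: (88/3)·x = 704/3, so x* = 8 and y* = 0.5·8 = 4.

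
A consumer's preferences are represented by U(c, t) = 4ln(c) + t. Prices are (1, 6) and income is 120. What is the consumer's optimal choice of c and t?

MU_c = 4/c, MU_t = 1.
MRS = 4/c ÷ 1.
Tangency: set MRS = p_c/p_t = 1/6.
MRS depends only on c: 4/c = 1/6 ⇒ c* = 4/(1/6) = 24.
From the budget, 6·t = 120 − 1·24 = 96, so t* = 16.

c* = 24, t* = 16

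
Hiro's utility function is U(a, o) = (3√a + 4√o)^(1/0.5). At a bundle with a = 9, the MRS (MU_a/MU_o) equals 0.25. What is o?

For CES with ρ = 0.5, MRS = (3/4)·√(o/a).
Setting (3/4)·√(o/9) = 0.25 gives √(o/9) = 1/3, so o/9 = 1/9 and o = 1.

o = 1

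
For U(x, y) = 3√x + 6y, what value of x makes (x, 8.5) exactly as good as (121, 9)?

x = 144

U(121, 9) = 87.
Set U(x, 8.5) = 87 and solve.
With y = 8.5: 3√x = 87 − 6·8.5 = 36, so √x = 12 and x = 144.
Check: U(144, 8.5) = 87.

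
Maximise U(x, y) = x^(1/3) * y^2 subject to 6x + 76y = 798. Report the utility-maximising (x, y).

x* = 19, y* = 9

MU_x = 1/3·x^(-2/3)·y^2 and MU_y = 2·x^(1/3)·y.
MRS = MU_x/MU_y = (1/6)·y/x.
Tangency: set MRS = p_x/p_y = 6/76 = 3/38.
So (1/6)·y/x = 3/38, i.e. y = (9/19)·x.
Substitute into the budget 6·x + 76·y = 798: 42·x = 798, so x* = 19.
Then y* = (9/19)·19 = 9.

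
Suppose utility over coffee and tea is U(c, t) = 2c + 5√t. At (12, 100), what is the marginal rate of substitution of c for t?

MU_c = 2, MU_t = 5/(2√t).
MRS = 2 ÷ (5/(2√t)).
At (12, 100): MRS = 8.
The indifference curve has slope −8 at this bundle.

MRS = 8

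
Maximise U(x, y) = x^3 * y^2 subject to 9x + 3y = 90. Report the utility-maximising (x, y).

MU_x = 3·x^2·y^2 and MU_y = 2·x^3·y.
MRS = MU_x/MU_y = (3/2)·y/x.
Tangency: set MRS = p_x/p_y = 9/3 = 3.
So (3/2)·y/x = 3, i.e. y = 2·x.
Substitute into the budget 9·x + 3·y = 90: 15·x = 90, so x* = 6.
Then y* = 2·6 = 12.

x* = 6, y* = 12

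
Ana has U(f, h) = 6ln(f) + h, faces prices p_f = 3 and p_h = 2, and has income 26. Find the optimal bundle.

f* = 4, h* = 7

MU_f = 6/f, MU_h = 1.
MRS = 6/f ÷ 1.
Tangency: set MRS = p_f/p_h = 3/2 = 1.5.
MRS depends only on f: 6/f = 1.5 ⇒ f* = 6/1.5 = 4.
From the budget, 2·h = 26 − 3·4 = 14, so h* = 7.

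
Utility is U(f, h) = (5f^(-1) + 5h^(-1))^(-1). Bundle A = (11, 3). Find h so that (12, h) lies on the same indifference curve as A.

h = 44/15

U depends on (f, h) only through S = 5f^(-1) + 5h^(-1), so equal utility means equal S. At (11, 3): S = 70/33.
With f = 12: 5·12^(-1) = 5/12, so 5h^(-1) = 70/33 − 5/12 = 75/44, i.e. h^(-1) = 15/44.
Hence h = 1/(15/44) = 44/15.
Check: U(12, 44/15) = 0.4714.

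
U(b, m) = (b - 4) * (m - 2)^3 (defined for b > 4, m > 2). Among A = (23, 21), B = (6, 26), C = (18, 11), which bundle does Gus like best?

Evaluate utility at each bundle:
U(A) = 130321.
U(B) = 27648.
U(C) = 10206.
Highest utility is A, so A ≻ B ≻ C.

Bundle A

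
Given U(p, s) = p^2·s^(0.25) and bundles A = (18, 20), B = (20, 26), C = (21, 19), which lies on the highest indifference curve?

Evaluate utility at each bundle:
U(A) = 685.177.
U(B) = 903.240.
U(C) = 920.719.
Highest utility is C, so C ≻ B ≻ A.

Bundle C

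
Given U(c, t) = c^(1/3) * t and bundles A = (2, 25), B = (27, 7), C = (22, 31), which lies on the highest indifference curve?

Evaluate utility at each bundle:
U(A) = 31.498.
U(B) = 21.000.
U(C) = 86.863.
Highest utility is C, so C ≻ A ≻ B.

Bundle C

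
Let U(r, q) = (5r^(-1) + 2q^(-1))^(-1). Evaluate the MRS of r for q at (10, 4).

MRS = 0.4

For CES with ρ = -1, MRS = (5/2)·(q/r)^2.
At (10, 4): MRS = 0.4.
That is, one extra unit of r is worth 0.4 units of q at the margin.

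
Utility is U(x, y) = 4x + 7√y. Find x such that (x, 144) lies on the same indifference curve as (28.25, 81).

x = 23

U(28.25, 81) = 176.
Set U(x, 144) = 176 and solve.
With y = 144: √144 = 12, so 4x = 176 − 7·12 = 92 and x = 23.
Check: U(23, 144) = 176.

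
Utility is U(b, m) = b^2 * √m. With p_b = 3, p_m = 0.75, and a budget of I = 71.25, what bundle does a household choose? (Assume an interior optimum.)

MU_b = 2·b·√m and MU_m = 0.5·b^2·m^(-0.5).
MRS = MU_b/MU_m = (4)·m/b.
Tangency: set MRS = p_b/p_m = 3/0.75 = 4.
So (4)·m/b = 4, i.e. m = b.
Substitute into the budget 3·b + 0.75·m = 71.25: 3.75·b = 71.25, so b* = 19.
Then m* = 19.

b* = 19, m* = 19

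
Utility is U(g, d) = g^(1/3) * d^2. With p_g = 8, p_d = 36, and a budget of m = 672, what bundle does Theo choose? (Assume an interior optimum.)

g* = 12, d* = 16

MU_g = 1/3·g^(-2/3)·d^2 and MU_d = 2·g^(1/3)·d.
MRS = MU_g/MU_d = (1/6)·d/g.
Tangency: set MRS = p_g/p_d = 8/36 = 2/9.
So (1/6)·d/g = 2/9, i.e. d = (4/3)·g.
Substitute into the budget 8·g + 36·d = 672: 56·g = 672, so g* = 12.
Then d* = (4/3)·12 = 16.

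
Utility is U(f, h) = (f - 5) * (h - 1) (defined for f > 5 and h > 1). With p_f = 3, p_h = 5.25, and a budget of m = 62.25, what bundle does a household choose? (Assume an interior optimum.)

MU_f = (h−1), MU_h = (f−5).
MRS = (h−1)/(f−5).
Tangency: set MRS = p_f/p_h = 3/5.25 = 4/7.
So (h − 1)/(f − 5) = 4/7, i.e. (h − 1) = (4/7)·(f − 5).
Rewrite the budget in excess-of-subsistence terms: 3·(f − 5) + 5.25·(h − 1) = 62.25 − 3·5 − 5.25·1 = 42.
Substituting, 6·(f − 5) = 42, so f − 5 = 7 and f* = 12.
Then h − 1 = (4/7)·7 = 4, so h* = 5.

f* = 12, h* = 5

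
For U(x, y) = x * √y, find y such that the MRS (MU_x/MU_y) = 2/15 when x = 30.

MU_x = √y and MU_y = 0.5·x·y^(-0.5).
MRS = MU_x/MU_y = (2)·y/x.
Substitute x = 30: MRS = y/15. Setting y/15 = 2/15 gives y = (2/15)·15 = 2.

y = 2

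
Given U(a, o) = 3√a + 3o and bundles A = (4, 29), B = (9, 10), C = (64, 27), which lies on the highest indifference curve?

Evaluate utility at each bundle:
U(A) = 93.000.
U(B) = 39.000.
U(C) = 105.000.
Highest utility is C, so C ≻ A ≻ B.

Bundle C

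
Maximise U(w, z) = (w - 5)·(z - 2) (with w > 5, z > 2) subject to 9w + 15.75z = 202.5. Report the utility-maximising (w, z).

MU_w = (z−2), MU_z = (w−5).
MRS = (z−2)/(w−5).
Tangency: set MRS = p_w/p_z = 9/15.75 = 4/7.
So (z − 2)/(w − 5) = 4/7, i.e. (z − 2) = (4/7)·(w − 5).
Rewrite the budget in excess-of-subsistence terms: 9·(w − 5) + 15.75·(z − 2) = 202.5 − 9·5 − 15.75·2 = 126.
Substituting, 18·(w − 5) = 126, so w − 5 = 7 and w* = 12.
Then z − 2 = (4/7)·7 = 4, so z* = 6.

w* = 12, z* = 6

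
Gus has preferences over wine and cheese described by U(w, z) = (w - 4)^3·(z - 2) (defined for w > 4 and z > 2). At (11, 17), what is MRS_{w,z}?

MRS = 45/7

MU_w = 3·(w−4)^2·(z−2), MU_z = (w−4)^3.
MRS = (3/1)·(z−2)/(w−4).
At (11, 17): MRS = 45/7.
So at (11, 17) the consumer would give up 45/7 units of z for one more unit of w.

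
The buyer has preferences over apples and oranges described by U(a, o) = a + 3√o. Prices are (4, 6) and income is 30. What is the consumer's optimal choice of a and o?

MU_a = 1, MU_o = 3/(2√o).
MRS = 1 ÷ (3/(2√o)).
Tangency: set MRS = p_a/p_o = 4/6 = 2/3.
MRS depends only on o: (2/3)·√o = 2/3 ⇒ √o = (2/3)/(2/3) = 1 ⇒ o* = 1.
From the budget, 4·a = 30 − 6·1 = 24, so a* = 6.

a* = 6, o* = 1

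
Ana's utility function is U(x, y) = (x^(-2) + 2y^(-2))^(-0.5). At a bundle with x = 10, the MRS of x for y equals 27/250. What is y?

For CES with ρ = -2, MRS = (1/2)·(y/x)^3.
Setting (1/2)·(y/10)^3 = 27/250 gives (y/10)^3 = 27/125, so y/10 = 0.6 and y = 6.

y = 6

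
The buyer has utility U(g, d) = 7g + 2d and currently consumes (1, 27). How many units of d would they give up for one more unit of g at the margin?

MU_g = 7, MU_d = 2, so MRS = 7/2 = 3.5 at every bundle.
At (1, 27): MRS = 3.5.
So at (1, 27) the consumer would give up 3.5 units of d for one more unit of g.

MRS = 3.5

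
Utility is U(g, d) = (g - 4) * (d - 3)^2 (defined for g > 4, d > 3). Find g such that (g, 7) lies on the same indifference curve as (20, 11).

g = 68

U(20, 11) = 1024.
Set U(g, 7) = 1024 and solve.
With d = 7: (7 − 3)^2 = 16, so (g − 4) = 1024/16 = 64.
So g = 4 + 64 = 68.
Check: U(68, 7) = 1024.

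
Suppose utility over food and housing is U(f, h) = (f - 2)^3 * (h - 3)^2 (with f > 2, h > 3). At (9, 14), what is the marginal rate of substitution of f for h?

MU_f = 3·(f−2)^2·(h−3)^2, MU_h = 2·(f−2)^3·(h−3).
MRS = (3/2)·(h−3)/(f−2).
At (9, 14): MRS = 33/14.
That is, one extra unit of f is worth 33/14 units of h at the margin.

MRS = 33/14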